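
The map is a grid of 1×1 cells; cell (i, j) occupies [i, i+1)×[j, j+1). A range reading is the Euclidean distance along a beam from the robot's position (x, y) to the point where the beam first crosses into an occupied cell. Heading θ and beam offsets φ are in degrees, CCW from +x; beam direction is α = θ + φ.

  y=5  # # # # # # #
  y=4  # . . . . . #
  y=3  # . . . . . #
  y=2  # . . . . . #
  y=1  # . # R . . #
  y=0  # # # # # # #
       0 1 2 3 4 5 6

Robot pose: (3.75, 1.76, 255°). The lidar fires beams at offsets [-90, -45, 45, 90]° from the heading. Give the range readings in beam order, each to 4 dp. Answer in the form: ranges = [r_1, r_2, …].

beam 1: φ=-90°, α=165°
  dir = (cos 165°, sin 165°) = (-0.9659, 0.2588); from cell (3,1)
  next x-line at t=0.7765, next y-line at t=0.9273; Δt_x=1.0353, Δt_y=3.8637
    x: enter (2,1) at t=0.7765 ← occupied
  → r_1 = 0.7765
beam 2: φ=-45°, α=210°
  dir = (cos 210°, sin 210°) = (-0.8660, -0.5000); from cell (3,1)
  next x-line at t=0.8660, next y-line at t=1.5200; Δt_x=1.1547, Δt_y=2.0000
    x: enter (2,1) at t=0.8660 ← occupied
  → r_2 = 0.8660
beam 3: φ=45°, α=300°
  dir = (cos 300°, sin 300°) = (0.5000, -0.8660); from cell (3,1)
  next x-line at t=0.5000, next y-line at t=0.8776; Δt_x=2.0000, Δt_y=1.1547
    x: enter (4,1) at t=0.5000
    y: enter (4,0) at t=0.8776 ← occupied
  → r_3 = 0.8776
beam 4: φ=90°, α=345°
  dir = (cos 345°, sin 345°) = (0.9659, -0.2588); from cell (3,1)
  next x-line at t=0.2588, next y-line at t=2.9364; Δt_x=1.0353, Δt_y=3.8637
    x: enter (4,1) at t=0.2588
    x: enter (5,1) at t=1.2941
    x: enter (6,1) at t=2.3294 ← occupied
  → r_4 = 2.3294

ranges = [0.7765, 0.8660, 0.8776, 2.3294]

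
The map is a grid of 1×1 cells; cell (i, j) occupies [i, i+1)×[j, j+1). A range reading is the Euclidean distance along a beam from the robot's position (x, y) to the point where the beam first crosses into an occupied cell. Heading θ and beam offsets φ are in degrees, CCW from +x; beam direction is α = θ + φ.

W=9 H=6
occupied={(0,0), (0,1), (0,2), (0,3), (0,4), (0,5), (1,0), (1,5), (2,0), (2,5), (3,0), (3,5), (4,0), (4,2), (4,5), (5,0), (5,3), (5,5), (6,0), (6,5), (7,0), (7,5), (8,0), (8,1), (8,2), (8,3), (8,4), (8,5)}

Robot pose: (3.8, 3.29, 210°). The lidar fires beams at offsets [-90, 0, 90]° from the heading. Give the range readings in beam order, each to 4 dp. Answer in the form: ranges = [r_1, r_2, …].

beam 1: φ=-90°, α=120°
  d=(-0.5000,0.8660)  start (3,3)  tX=1.6000 tY=0.8198  stride 1/|dx|=2.0000 1/|dy|=1.1547
    cross y-line → (3,4), t=0.8198
    cross x-line → (2,4), t=1.6000
    cross y-line → (2,5), t=1.9745 (wall)
  → r_1 = 1.9745
beam 2: φ=0°, α=210°
  d=(-0.8660,-0.5000)  start (3,3)  tX=0.9238 tY=0.5800  stride 1/|dx|=1.1547 1/|dy|=2.0000
    cross y-line → (3,2), t=0.5800
    cross x-line → (2,2), t=0.9238
    cross x-line → (1,2), t=2.0785
    cross y-line → (1,1), t=2.5800
    cross x-line → (0,1), t=3.2332 (wall)
  → r_2 = 3.2332
beam 3: φ=90°, α=300°
  d=(0.5000,-0.8660)  start (3,3)  tX=0.4000 tY=0.3349  stride 1/|dx|=2.0000 1/|dy|=1.1547
    cross y-line → (3,2), t=0.3349
    cross x-line → (4,2), t=0.4000 (wall)
  → r_3 = 0.4000

ranges = [1.9745, 3.2332, 0.4000]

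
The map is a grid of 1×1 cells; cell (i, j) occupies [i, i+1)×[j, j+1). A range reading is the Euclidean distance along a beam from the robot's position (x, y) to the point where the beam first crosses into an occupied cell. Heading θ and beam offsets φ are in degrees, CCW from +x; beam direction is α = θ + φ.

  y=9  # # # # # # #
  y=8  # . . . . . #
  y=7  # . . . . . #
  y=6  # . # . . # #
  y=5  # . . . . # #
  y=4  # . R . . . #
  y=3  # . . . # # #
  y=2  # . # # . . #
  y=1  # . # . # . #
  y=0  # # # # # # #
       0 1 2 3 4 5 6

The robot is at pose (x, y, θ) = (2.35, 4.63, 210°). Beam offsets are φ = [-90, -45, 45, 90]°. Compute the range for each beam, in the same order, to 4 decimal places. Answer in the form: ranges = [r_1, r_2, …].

beam 1: φ=-90°, α=120°
  cosα=-0.5000 sinα=0.8660 | (2,4) | tMaxX 0.7000 tMaxY 0.4272 | tΔX 2.0000 tΔY 1.1547
    t=0.4272 [y] (2,5)
    t=0.7000 [x] (1,5)
    t=1.5819 [y] (1,6)
    t=2.7000 [x] (0,6) — stop
  → r_1 = 2.7000
beam 2: φ=-45°, α=165°
  cosα=-0.9659 sinα=0.2588 | (2,4) | tMaxX 0.3623 tMaxY 1.4296 | tΔX 1.0353 tΔY 3.8637
    t=0.3623 [x] (1,4)
    t=1.3976 [x] (0,4) — stop
  → r_2 = 1.3976
beam 3: φ=45°, α=255°
  cosα=-0.2588 sinα=-0.9659 | (2,4) | tMaxX 1.3523 tMaxY 0.6522 | tΔX 3.8637 tΔY 1.0353
    t=0.6522 [y] (2,3)
    t=1.3523 [x] (1,3)
    t=1.6875 [y] (1,2)
    t=2.7228 [y] (1,1)
    t=3.7581 [y] (1,0) — stop
  → r_3 = 3.7581
beam 4: φ=90°, α=300°
  cosα=0.5000 sinα=-0.8660 | (2,4) | tMaxX 1.3000 tMaxY 0.7275 | tΔX 2.0000 tΔY 1.1547
    t=0.7275 [y] (2,3)
    t=1.3000 [x] (3,3)
    t=1.8822 [y] (3,2) — stop
  → r_4 = 1.8822

ranges = [2.7000, 1.3976, 3.7581, 1.8822]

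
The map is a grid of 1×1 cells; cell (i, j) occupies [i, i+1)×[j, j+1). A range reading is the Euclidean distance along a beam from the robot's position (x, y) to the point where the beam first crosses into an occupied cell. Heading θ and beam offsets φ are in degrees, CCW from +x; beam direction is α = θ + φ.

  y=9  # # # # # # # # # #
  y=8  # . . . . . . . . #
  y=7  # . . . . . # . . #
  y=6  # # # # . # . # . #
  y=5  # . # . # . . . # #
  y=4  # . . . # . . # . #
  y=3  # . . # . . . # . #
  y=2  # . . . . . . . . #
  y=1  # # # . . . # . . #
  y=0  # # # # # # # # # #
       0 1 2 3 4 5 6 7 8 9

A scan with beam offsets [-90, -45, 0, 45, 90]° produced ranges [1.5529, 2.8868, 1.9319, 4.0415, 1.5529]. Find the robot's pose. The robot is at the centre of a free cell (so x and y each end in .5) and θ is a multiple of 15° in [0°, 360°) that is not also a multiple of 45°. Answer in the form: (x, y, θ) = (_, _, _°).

The pose lattice has 48·16 = 768 candidates. Test each by forward raycasting.
  (3.5, 8.5, 105°): beam 1 = 1.9319 ≠ 1.5529 ✗
  (6.5, 4.5, 345°): beam 1 = 3.6235 ≠ 1.5529 ✗
  (6.5, 4.5, 240°): beam 1 = 1.7321 ≠ 1.5529 ✗
  (4.5, 7.5, 60°): beam 1 = 1.0000 ≠ 1.5529 ✗
  …
  (5.5, 3.5, 285°): r_1=1.5529, r_2=2.8868, r_3=1.9319, r_4=4.0415, r_5=1.5529 — all match ✓
Only this pose fits every beam.

(x, y, θ) = (5.5, 3.5, 285°)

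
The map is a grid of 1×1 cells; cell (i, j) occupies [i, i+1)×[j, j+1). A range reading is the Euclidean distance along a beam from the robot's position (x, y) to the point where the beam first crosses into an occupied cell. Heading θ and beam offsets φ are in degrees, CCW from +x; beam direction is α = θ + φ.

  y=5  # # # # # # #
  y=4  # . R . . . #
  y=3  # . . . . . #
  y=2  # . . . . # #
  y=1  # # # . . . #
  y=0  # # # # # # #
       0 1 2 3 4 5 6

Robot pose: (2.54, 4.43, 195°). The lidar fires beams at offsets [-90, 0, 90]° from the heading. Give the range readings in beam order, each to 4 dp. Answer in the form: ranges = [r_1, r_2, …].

ranges = [0.5901, 1.5943, 3.5510]

beam 1: φ=-90°, α=105°
  d=(-0.2588,0.9659)  start (2,4)  tX=2.0864 tY=0.5901  stride 1/|dx|=3.8637 1/|dy|=1.0353
    cross y-line → (2,5), t=0.5901 (wall)
  → r_1 = 0.5901
beam 2: φ=0°, α=195°
  d=(-0.9659,-0.2588)  start (2,4)  tX=0.5590 tY=1.6614  stride 1/|dx|=1.0353 1/|dy|=3.8637
    cross x-line → (1,4), t=0.5590
    cross x-line → (0,4), t=1.5943 (wall)
  → r_2 = 1.5943
beam 3: φ=90°, α=285°
  d=(0.2588,-0.9659)  start (2,4)  tX=1.7773 tY=0.4452  stride 1/|dx|=3.8637 1/|dy|=1.0353
    cross y-line → (2,3), t=0.4452
    cross y-line → (2,2), t=1.4804
    cross x-line → (3,2), t=1.7773
    cross y-line → (3,1), t=2.5157
    cross y-line → (3,0), t=3.5510 (wall)
  → r_3 = 3.5510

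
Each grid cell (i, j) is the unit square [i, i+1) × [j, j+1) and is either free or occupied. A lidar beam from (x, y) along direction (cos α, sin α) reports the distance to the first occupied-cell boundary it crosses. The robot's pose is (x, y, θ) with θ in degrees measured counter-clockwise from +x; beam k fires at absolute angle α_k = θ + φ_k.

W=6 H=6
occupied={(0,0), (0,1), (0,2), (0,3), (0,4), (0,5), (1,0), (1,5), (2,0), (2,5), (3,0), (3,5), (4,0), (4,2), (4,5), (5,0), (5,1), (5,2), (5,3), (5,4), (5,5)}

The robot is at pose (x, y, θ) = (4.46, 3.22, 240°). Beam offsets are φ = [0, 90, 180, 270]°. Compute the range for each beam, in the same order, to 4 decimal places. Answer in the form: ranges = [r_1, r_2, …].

beam 1: φ=0°, α=240°
  d=(-0.5000,-0.8660)  start (4,3)  tX=0.9200 tY=0.2540  stride 1/|dx|=2.0000 1/|dy|=1.1547
    cross y-line → (4,2), t=0.2540 (wall)
  → r_1 = 0.2540
beam 2: φ=90°, α=330°
  d=(0.8660,-0.5000)  start (4,3)  tX=0.6235 tY=0.4400  stride 1/|dx|=1.1547 1/|dy|=2.0000
    cross y-line → (4,2), t=0.4400 (wall)
  → r_2 = 0.4400
beam 3: φ=180°, α=60°
  d=(0.5000,0.8660)  start (4,3)  tX=1.0800 tY=0.9007  stride 1/|dx|=2.0000 1/|dy|=1.1547
    cross y-line → (4,4), t=0.9007
    cross x-line → (5,4), t=1.0800 (wall)
  → r_3 = 1.0800
beam 4: φ=270°, α=150°
  d=(-0.8660,0.5000)  start (4,3)  tX=0.5312 tY=1.5600  stride 1/|dx|=1.1547 1/|dy|=2.0000
    cross x-line → (3,3), t=0.5312
    cross y-line → (3,4), t=1.5600
    cross x-line → (2,4), t=1.6859
    cross x-line → (1,4), t=2.8406
    cross y-line → (1,5), t=3.5600 (wall)
  → r_4 = 3.5600

ranges = [0.2540, 0.4400, 1.0800, 3.5600]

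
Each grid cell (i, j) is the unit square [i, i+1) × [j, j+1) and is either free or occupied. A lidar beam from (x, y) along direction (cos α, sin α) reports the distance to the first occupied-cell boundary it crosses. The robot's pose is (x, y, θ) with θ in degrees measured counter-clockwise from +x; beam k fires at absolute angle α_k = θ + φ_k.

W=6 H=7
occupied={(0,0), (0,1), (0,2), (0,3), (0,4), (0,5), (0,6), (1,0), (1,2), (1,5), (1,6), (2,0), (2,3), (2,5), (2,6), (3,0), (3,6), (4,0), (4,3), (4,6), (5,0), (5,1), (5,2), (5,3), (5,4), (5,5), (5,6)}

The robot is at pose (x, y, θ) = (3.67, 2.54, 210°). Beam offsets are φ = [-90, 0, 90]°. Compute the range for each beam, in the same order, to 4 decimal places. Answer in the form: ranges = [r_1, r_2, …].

ranges = [1.3400, 3.0800, 1.7782]

beam 1: φ=-90°, α=120°
  cosα=-0.5000 sinα=0.8660 | (3,2) | tMaxX 1.3400 tMaxY 0.5312 | tΔX 2.0000 tΔY 1.1547
    t=0.5312 [y] (3,3)
    t=1.3400 [x] (2,3) — stop
  → r_1 = 1.3400
beam 2: φ=0°, α=210°
  cosα=-0.8660 sinα=-0.5000 | (3,2) | tMaxX 0.7736 tMaxY 1.0800 | tΔX 1.1547 tΔY 2.0000
    t=0.7736 [x] (2,2)
    t=1.0800 [y] (2,1)
    t=1.9283 [x] (1,1)
    t=3.0800 [y] (1,0) — stop
  → r_2 = 3.0800
beam 3: φ=90°, α=300°
  cosα=0.5000 sinα=-0.8660 | (3,2) | tMaxX 0.6600 tMaxY 0.6235 | tΔX 2.0000 tΔY 1.1547
    t=0.6235 [y] (3,1)
    t=0.6600 [x] (4,1)
    t=1.7782 [y] (4,0) — stop
  → r_3 = 1.7782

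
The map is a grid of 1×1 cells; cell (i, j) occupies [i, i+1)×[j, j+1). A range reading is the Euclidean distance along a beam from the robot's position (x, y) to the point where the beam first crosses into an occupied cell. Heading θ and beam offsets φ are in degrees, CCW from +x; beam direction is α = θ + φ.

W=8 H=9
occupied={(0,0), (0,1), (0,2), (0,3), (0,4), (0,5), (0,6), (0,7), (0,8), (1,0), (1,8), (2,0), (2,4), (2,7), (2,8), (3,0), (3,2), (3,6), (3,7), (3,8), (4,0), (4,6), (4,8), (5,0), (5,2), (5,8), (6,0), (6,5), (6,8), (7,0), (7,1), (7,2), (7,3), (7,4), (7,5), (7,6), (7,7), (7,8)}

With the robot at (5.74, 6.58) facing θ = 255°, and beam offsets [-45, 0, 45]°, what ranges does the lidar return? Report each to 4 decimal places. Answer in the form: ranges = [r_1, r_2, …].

ranges = [0.8545, 5.7768, 0.6697]

beam 1: φ=-45°, α=210°
  d=(-0.8660,-0.5000)  start (5,6)  tX=0.8545 tY=1.1600  stride 1/|dx|=1.1547 1/|dy|=2.0000
    cross x-line → (4,6), t=0.8545 (wall)
  → r_1 = 0.8545
beam 2: φ=0°, α=255°
  d=(-0.2588,-0.9659)  start (5,6)  tX=2.8591 tY=0.6005  stride 1/|dx|=3.8637 1/|dy|=1.0353
    cross y-line → (5,5), t=0.6005
    cross y-line → (5,4), t=1.6357
    cross y-line → (5,3), t=2.6710
    cross x-line → (4,3), t=2.8591
    cross y-line → (4,2), t=3.7063
    cross y-line → (4,1), t=4.7416
    cross y-line → (4,0), t=5.7768 (wall)
  → r_2 = 5.7768
beam 3: φ=45°, α=300°
  d=(0.5000,-0.8660)  start (5,6)  tX=0.5200 tY=0.6697  stride 1/|dx|=2.0000 1/|dy|=1.1547
    cross x-line → (6,6), t=0.5200
    cross y-line → (6,5), t=0.6697 (wall)
  → r_3 = 0.6697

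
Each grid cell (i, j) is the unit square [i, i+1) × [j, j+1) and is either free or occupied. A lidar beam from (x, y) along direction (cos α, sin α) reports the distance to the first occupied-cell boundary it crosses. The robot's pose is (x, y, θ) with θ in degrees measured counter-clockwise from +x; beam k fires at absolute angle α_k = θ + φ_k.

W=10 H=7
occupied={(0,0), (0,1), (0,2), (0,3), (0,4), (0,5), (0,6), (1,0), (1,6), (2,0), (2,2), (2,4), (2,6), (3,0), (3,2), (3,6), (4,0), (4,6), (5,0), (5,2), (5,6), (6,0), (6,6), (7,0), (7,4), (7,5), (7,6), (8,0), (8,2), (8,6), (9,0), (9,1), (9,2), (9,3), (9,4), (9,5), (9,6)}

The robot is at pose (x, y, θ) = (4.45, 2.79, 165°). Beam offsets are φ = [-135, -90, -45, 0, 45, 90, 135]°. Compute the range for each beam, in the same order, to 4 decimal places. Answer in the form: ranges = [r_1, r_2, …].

ranges = [2.9445, 3.3232, 3.7066, 0.4659, 0.5196, 1.8531, 2.0669]

beam 1: φ=-135°, α=30°
  cosα=0.8660 sinα=0.5000 | (4,2) | tMaxX 0.6351 tMaxY 0.4200 | tΔX 1.1547 tΔY 2.0000
    t=0.4200 [y] (4,3)
    t=0.6351 [x] (5,3)
    t=1.7898 [x] (6,3)
    t=2.4200 [y] (6,4)
    t=2.9445 [x] (7,4) — stop
  → r_1 = 2.9445
beam 2: φ=-90°, α=75°
  cosα=0.2588 sinα=0.9659 | (4,2) | tMaxX 2.1250 tMaxY 0.2174 | tΔX 3.8637 tΔY 1.0353
    t=0.2174 [y] (4,3)
    t=1.2527 [y] (4,4)
    t=2.1250 [x] (5,4)
    t=2.2880 [y] (5,5)
    t=3.3232 [y] (5,6) — stop
  → r_2 = 3.3232
beam 3: φ=-45°, α=120°
  cosα=-0.5000 sinα=0.8660 | (4,2) | tMaxX 0.9000 tMaxY 0.2425 | tΔX 2.0000 tΔY 1.1547
    t=0.2425 [y] (4,3)
    t=0.9000 [x] (3,3)
    t=1.3972 [y] (3,4)
    t=2.5519 [y] (3,5)
    t=2.9000 [x] (2,5)
    t=3.7066 [y] (2,6) — stop
  → r_3 = 3.7066
beam 4: φ=0°, α=165°
  cosα=-0.9659 sinα=0.2588 | (4,2) | tMaxX 0.4659 tMaxY 0.8114 | tΔX 1.0353 tΔY 3.8637
    t=0.4659 [x] (3,2) — stop
  → r_4 = 0.4659
beam 5: φ=45°, α=210°
  cosα=-0.8660 sinα=-0.5000 | (4,2) | tMaxX 0.5196 tMaxY 1.5800 | tΔX 1.1547 tΔY 2.0000
    t=0.5196 [x] (3,2) — stop
  → r_5 = 0.5196
beam 6: φ=90°, α=255°
  cosα=-0.2588 sinα=-0.9659 | (4,2) | tMaxX 1.7387 tMaxY 0.8179 | tΔX 3.8637 tΔY 1.0353
    t=0.8179 [y] (4,1)
    t=1.7387 [x] (3,1)
    t=1.8531 [y] (3,0) — stop
  → r_6 = 1.8531
beam 7: φ=135°, α=300°
  cosα=0.5000 sinα=-0.8660 | (4,2) | tMaxX 1.1000 tMaxY 0.9122 | tΔX 2.0000 tΔY 1.1547
    t=0.9122 [y] (4,1)
    t=1.1000 [x] (5,1)
    t=2.0669 [y] (5,0) — stop
  → r_7 = 2.0669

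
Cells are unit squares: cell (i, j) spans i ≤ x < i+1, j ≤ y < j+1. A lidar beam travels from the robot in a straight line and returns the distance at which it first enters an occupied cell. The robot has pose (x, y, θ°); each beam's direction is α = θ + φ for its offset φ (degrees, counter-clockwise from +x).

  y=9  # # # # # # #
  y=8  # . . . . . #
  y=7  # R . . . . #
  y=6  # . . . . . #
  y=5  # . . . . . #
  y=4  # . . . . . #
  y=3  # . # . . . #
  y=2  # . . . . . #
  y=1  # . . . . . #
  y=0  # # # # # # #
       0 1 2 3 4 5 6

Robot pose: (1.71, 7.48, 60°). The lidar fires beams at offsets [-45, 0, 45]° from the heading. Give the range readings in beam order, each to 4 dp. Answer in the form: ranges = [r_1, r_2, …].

beam 1: φ=-45°, α=15°
  dir = (cos 15°, sin 15°) = (0.9659, 0.2588); from cell (1,7)
  next x-line at t=0.3002, next y-line at t=2.0091; Δt_x=1.0353, Δt_y=3.8637
    x: enter (2,7) at t=0.3002
    x: enter (3,7) at t=1.3355
    y: enter (3,8) at t=2.0091
    x: enter (4,8) at t=2.3708
    x: enter (5,8) at t=3.4061
    x: enter (6,8) at t=4.4413 ← occupied
  → r_1 = 4.4413
beam 2: φ=0°, α=60°
  dir = (cos 60°, sin 60°) = (0.5000, 0.8660); from cell (1,7)
  next x-line at t=0.5800, next y-line at t=0.6004; Δt_x=2.0000, Δt_y=1.1547
    x: enter (2,7) at t=0.5800
    y: enter (2,8) at t=0.6004
    y: enter (2,9) at t=1.7551 ← occupied
  → r_2 = 1.7551
beam 3: φ=45°, α=105°
  dir = (cos 105°, sin 105°) = (-0.2588, 0.9659); from cell (1,7)
  next x-line at t=2.7432, next y-line at t=0.5383; Δt_x=3.8637, Δt_y=1.0353
    y: enter (1,8) at t=0.5383
    y: enter (1,9) at t=1.5736 ← occupied
  → r_3 = 1.5736

ranges = [4.4413, 1.7551, 1.5736]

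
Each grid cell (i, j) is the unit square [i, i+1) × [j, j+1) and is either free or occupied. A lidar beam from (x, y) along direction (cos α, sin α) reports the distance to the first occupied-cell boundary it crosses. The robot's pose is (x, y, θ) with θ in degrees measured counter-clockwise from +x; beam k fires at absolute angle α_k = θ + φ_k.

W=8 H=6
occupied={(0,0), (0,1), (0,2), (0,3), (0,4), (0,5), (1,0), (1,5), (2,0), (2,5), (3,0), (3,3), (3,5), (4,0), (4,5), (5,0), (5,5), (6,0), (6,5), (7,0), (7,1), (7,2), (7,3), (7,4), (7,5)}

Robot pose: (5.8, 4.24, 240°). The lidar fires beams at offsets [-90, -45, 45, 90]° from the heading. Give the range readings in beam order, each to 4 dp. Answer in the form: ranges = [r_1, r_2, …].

beam 1: φ=-90°, α=150°
  direction (-0.8660, 0.5000); cell (5,4); t to first gridline: x 0.9238, y 1.5200 (then +1.1547 / +2.0000)
    (4,4) via x @ 0.9238
    (4,5) via y @ 1.5200  # hit
  → r_1 = 1.5200
beam 2: φ=-45°, α=195°
  direction (-0.9659, -0.2588); cell (5,4); t to first gridline: x 0.8282, y 0.9273 (then +1.0353 / +3.8637)
    (4,4) via x @ 0.8282
    (4,3) via y @ 0.9273
    (3,3) via x @ 1.8635  # hit
  → r_2 = 1.8635
beam 3: φ=45°, α=285°
  direction (0.2588, -0.9659); cell (5,4); t to first gridline: x 0.7727, y 0.2485 (then +3.8637 / +1.0353)
    (5,3) via y @ 0.2485
    (6,3) via x @ 0.7727
    (6,2) via y @ 1.2837
    (6,1) via y @ 2.3190
    (6,0) via y @ 3.3543  # hit
  → r_3 = 3.3543
beam 4: φ=90°, α=330°
  direction (0.8660, -0.5000); cell (5,4); t to first gridline: x 0.2309, y 0.4800 (then +1.1547 / +2.0000)
    (6,4) via x @ 0.2309
    (6,3) via y @ 0.4800
    (7,3) via x @ 1.3856  # hit
  → r_4 = 1.3856

ranges = [1.5200, 1.8635, 3.3543, 1.3856]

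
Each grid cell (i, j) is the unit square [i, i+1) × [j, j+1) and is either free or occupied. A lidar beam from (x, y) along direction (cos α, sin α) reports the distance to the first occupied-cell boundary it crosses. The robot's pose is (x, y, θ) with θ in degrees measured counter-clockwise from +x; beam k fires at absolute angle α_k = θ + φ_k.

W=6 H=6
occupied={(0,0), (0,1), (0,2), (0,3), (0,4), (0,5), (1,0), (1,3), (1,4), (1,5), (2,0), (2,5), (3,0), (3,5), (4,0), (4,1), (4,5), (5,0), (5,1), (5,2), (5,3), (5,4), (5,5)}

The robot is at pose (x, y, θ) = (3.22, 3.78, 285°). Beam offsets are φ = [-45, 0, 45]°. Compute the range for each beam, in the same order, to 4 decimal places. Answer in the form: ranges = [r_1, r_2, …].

ranges = [3.2101, 2.8781, 2.0554]

beam 1: φ=-45°, α=240°
  d=(-0.5000,-0.8660)  start (3,3)  tX=0.4400 tY=0.9007  stride 1/|dx|=2.0000 1/|dy|=1.1547
    cross x-line → (2,3), t=0.4400
    cross y-line → (2,2), t=0.9007
    cross y-line → (2,1), t=2.0554
    cross x-line → (1,1), t=2.4400
    cross y-line → (1,0), t=3.2101 (wall)
  → r_1 = 3.2101
beam 2: φ=0°, α=285°
  d=(0.2588,-0.9659)  start (3,3)  tX=3.0137 tY=0.8075  stride 1/|dx|=3.8637 1/|dy|=1.0353
    cross y-line → (3,2), t=0.8075
    cross y-line → (3,1), t=1.8428
    cross y-line → (3,0), t=2.8781 (wall)
  → r_2 = 2.8781
beam 3: φ=45°, α=330°
  d=(0.8660,-0.5000)  start (3,3)  tX=0.9007 tY=1.5600  stride 1/|dx|=1.1547 1/|dy|=2.0000
    cross x-line → (4,3), t=0.9007
    cross y-line → (4,2), t=1.5600
    cross x-line → (5,2), t=2.0554 (wall)
  → r_3 = 2.0554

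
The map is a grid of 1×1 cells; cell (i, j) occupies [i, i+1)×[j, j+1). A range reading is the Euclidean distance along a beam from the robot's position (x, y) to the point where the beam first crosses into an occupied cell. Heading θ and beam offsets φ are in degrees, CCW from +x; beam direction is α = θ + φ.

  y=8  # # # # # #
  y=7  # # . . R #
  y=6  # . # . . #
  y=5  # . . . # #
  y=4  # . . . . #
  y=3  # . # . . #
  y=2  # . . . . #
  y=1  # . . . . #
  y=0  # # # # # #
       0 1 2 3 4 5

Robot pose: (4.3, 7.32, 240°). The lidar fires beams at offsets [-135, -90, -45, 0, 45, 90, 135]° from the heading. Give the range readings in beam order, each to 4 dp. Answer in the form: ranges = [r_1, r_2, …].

beam 1: φ=-135°, α=105°
  direction (-0.2588, 0.9659); cell (4,7); t to first gridline: x 1.1591, y 0.7040 (then +3.8637 / +1.0353)
    (4,8) via y @ 0.7040  # hit
  → r_1 = 0.7040
beam 2: φ=-90°, α=150°
  direction (-0.8660, 0.5000); cell (4,7); t to first gridline: x 0.3464, y 1.3600 (then +1.1547 / +2.0000)
    (3,7) via x @ 0.3464
    (3,8) via y @ 1.3600  # hit
  → r_2 = 1.3600
beam 3: φ=-45°, α=195°
  direction (-0.9659, -0.2588); cell (4,7); t to first gridline: x 0.3106, y 1.2364 (then +1.0353 / +3.8637)
    (3,7) via x @ 0.3106
    (3,6) via y @ 1.2364
    (2,6) via x @ 1.3459  # hit
  → r_3 = 1.3459
beam 4: φ=0°, α=240°
  direction (-0.5000, -0.8660); cell (4,7); t to first gridline: x 0.6000, y 0.3695 (then +2.0000 / +1.1547)
    (4,6) via y @ 0.3695
    (3,6) via x @ 0.6000
    (3,5) via y @ 1.5242
    (2,5) via x @ 2.6000
    (2,4) via y @ 2.6789
    (2,3) via y @ 3.8336  # hit
  → r_4 = 3.8336
beam 5: φ=45°, α=285°
  direction (0.2588, -0.9659); cell (4,7); t to first gridline: x 2.7046, y 0.3313 (then +3.8637 / +1.0353)
    (4,6) via y @ 0.3313
    (4,5) via y @ 1.3666  # hit
  → r_5 = 1.3666
beam 6: φ=90°, α=330°
  direction (0.8660, -0.5000); cell (4,7); t to first gridline: x 0.8083, y 0.6400 (then +1.1547 / +2.0000)
    (4,6) via y @ 0.6400
    (5,6) via x @ 0.8083  # hit
  → r_6 = 0.8083
beam 7: φ=135°, α=15°
  direction (0.9659, 0.2588); cell (4,7); t to first gridline: x 0.7247, y 2.6273 (then +1.0353 / +3.8637)
    (5,7) via x @ 0.7247  # hit
  → r_7 = 0.7247

ranges = [0.7040, 1.3600, 1.3459, 3.8336, 1.3666, 0.8083, 0.7247]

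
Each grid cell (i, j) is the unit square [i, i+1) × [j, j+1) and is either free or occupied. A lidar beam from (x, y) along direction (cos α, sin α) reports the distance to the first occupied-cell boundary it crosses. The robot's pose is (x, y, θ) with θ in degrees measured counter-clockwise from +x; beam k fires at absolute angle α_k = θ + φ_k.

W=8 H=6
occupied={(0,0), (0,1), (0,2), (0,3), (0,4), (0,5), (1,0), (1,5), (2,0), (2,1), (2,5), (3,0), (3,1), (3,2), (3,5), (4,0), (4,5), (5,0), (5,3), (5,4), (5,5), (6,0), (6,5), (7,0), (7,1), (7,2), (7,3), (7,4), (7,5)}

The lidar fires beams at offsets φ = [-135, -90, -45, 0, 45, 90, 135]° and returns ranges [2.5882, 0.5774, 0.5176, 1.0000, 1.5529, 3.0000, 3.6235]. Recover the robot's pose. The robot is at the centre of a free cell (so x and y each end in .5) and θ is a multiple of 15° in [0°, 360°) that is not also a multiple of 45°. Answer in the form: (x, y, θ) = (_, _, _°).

(x, y, θ) = (4.5, 3.5, 60°)

Enumerate (i+0.5, j+0.5, θ) over the 19 free cells and 16 admissible headings. For each, cast all 7 beams and compare to the given ranges.
  (2.5, 2.5, 330°): beam 1 = 1.5529 ≠ 2.5882 ✗
  (3.5, 3.5, 105°): beam 1 = 4.0415 ≠ 2.5882 ✗
  (1.5, 1.5, 165°): beam 1 = 0.5774 ≠ 2.5882 ✗
  …
  (4.5, 3.5, 60°): r_1=2.5882, r_2=0.5774, r_3=0.5176, r_4=1.0000, r_5=1.5529, r_6=3.0000, r_7=3.6235 — all match ✓
Only this pose fits every beam.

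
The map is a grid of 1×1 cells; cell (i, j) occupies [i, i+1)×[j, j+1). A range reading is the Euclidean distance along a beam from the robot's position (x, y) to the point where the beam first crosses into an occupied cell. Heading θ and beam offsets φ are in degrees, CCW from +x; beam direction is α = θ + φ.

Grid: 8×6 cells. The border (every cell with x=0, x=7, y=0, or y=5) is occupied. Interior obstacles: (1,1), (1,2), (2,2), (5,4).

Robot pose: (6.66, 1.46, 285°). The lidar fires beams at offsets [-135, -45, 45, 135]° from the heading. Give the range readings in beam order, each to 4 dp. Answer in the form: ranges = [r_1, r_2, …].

beam 1: φ=-135°, α=150°
  direction (-0.8660, 0.5000); cell (6,1); t to first gridline: x 0.7621, y 1.0800 (then +1.1547 / +2.0000)
    (5,1) via x @ 0.7621
    (5,2) via y @ 1.0800
    (4,2) via x @ 1.9168
    (3,2) via x @ 3.0715
    (3,3) via y @ 3.0800
    (2,3) via x @ 4.2262
    (2,4) via y @ 5.0800
    (1,4) via x @ 5.3809
    (0,4) via x @ 6.5356  # hit
  → r_1 = 6.5356
beam 2: φ=-45°, α=240°
  direction (-0.5000, -0.8660); cell (6,1); t to first gridline: x 1.3200, y 0.5312 (then +2.0000 / +1.1547)
    (6,0) via y @ 0.5312  # hit
  → r_2 = 0.5312
beam 3: φ=45°, α=330°
  direction (0.8660, -0.5000); cell (6,1); t to first gridline: x 0.3926, y 0.9200 (then +1.1547 / +2.0000)
    (7,1) via x @ 0.3926  # hit
  → r_3 = 0.3926
beam 4: φ=135°, α=60°
  direction (0.5000, 0.8660); cell (6,1); t to first gridline: x 0.6800, y 0.6235 (then +2.0000 / +1.1547)
    (6,2) via y @ 0.6235
    (7,2) via x @ 0.6800  # hit
  → r_4 = 0.6800

ranges = [6.5356, 0.5312, 0.3926, 0.6800]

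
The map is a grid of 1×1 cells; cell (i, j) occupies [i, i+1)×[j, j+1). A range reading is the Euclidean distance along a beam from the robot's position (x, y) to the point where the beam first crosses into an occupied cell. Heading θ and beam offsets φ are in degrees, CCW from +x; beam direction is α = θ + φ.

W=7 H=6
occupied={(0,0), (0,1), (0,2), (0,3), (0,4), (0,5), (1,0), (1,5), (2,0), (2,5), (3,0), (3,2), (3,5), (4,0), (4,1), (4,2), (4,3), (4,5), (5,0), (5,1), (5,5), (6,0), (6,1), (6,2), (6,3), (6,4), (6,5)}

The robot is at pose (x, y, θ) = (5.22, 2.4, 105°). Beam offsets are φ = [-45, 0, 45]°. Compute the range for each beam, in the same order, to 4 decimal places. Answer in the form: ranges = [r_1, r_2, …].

ranges = [1.5600, 0.8500, 0.2540]

beam 1: φ=-45°, α=60°
  direction (0.5000, 0.8660); cell (5,2); t to first gridline: x 1.5600, y 0.6928 (then +2.0000 / +1.1547)
    (5,3) via y @ 0.6928
    (6,3) via x @ 1.5600  # hit
  → r_1 = 1.5600
beam 2: φ=0°, α=105°
  direction (-0.2588, 0.9659); cell (5,2); t to first gridline: x 0.8500, y 0.6212 (then +3.8637 / +1.0353)
    (5,3) via y @ 0.6212
    (4,3) via x @ 0.8500  # hit
  → r_2 = 0.8500
beam 3: φ=45°, α=150°
  direction (-0.8660, 0.5000); cell (5,2); t to first gridline: x 0.2540, y 1.2000 (then +1.1547 / +2.0000)
    (4,2) via x @ 0.2540  # hit
  → r_3 = 0.2540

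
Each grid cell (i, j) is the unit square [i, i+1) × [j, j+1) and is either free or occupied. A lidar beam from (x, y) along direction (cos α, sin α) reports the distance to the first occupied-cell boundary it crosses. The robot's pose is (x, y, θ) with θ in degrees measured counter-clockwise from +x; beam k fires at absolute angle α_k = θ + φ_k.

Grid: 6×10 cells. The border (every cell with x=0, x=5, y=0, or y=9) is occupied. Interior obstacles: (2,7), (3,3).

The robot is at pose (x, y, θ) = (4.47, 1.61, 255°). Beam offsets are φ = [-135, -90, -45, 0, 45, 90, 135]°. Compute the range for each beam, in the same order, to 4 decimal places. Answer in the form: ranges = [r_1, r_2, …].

beam 1: φ=-135°, α=120°
  d=(-0.5000,0.8660)  start (4,1)  tX=0.9400 tY=0.4503  stride 1/|dx|=2.0000 1/|dy|=1.1547
    cross y-line → (4,2), t=0.4503
    cross x-line → (3,2), t=0.9400
    cross y-line → (3,3), t=1.6050 (wall)
  → r_1 = 1.6050
beam 2: φ=-90°, α=165°
  d=(-0.9659,0.2588)  start (4,1)  tX=0.4866 tY=1.5068  stride 1/|dx|=1.0353 1/|dy|=3.8637
    cross x-line → (3,1), t=0.4866
    cross y-line → (3,2), t=1.5068
    cross x-line → (2,2), t=1.5219
    cross x-line → (1,2), t=2.5571
    cross x-line → (0,2), t=3.5924 (wall)
  → r_2 = 3.5924
beam 3: φ=-45°, α=210°
  d=(-0.8660,-0.5000)  start (4,1)  tX=0.5427 tY=1.2200  stride 1/|dx|=1.1547 1/|dy|=2.0000
    cross x-line → (3,1), t=0.5427
    cross y-line → (3,0), t=1.2200 (wall)
  → r_3 = 1.2200
beam 4: φ=0°, α=255°
  d=(-0.2588,-0.9659)  start (4,1)  tX=1.8159 tY=0.6315  stride 1/|dx|=3.8637 1/|dy|=1.0353
    cross y-line → (4,0), t=0.6315 (wall)
  → r_4 = 0.6315
beam 5: φ=45°, α=300°
  d=(0.5000,-0.8660)  start (4,1)  tX=1.0600 tY=0.7044  stride 1/|dx|=2.0000 1/|dy|=1.1547
    cross y-line → (4,0), t=0.7044 (wall)
  → r_5 = 0.7044
beam 6: φ=90°, α=345°
  d=(0.9659,-0.2588)  start (4,1)  tX=0.5487 tY=2.3569  stride 1/|dx|=1.0353 1/|dy|=3.8637
    cross x-line → (5,1), t=0.5487 (wall)
  → r_6 = 0.5487
beam 7: φ=135°, α=30°
  d=(0.8660,0.5000)  start (4,1)  tX=0.6120 tY=0.7800  stride 1/|dx|=1.1547 1/|dy|=2.0000
    cross x-line → (5,1), t=0.6120 (wall)
  → r_7 = 0.6120

ranges = [1.6050, 3.5924, 1.2200, 0.6315, 0.7044, 0.5487, 0.6120]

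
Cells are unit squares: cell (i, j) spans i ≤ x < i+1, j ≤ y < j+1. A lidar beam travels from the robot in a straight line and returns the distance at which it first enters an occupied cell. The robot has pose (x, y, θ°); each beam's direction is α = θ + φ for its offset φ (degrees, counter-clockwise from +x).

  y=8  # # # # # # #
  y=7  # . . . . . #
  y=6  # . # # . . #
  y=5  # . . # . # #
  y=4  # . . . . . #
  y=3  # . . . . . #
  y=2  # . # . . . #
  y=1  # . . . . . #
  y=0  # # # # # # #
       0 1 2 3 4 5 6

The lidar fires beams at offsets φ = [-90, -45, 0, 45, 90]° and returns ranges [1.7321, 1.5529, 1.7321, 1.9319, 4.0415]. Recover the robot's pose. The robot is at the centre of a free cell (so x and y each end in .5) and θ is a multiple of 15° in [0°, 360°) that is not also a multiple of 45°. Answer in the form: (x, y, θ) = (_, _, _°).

(x, y, θ) = (4.5, 3.5, 60°)

The pose lattice has 30·16 = 480 candidates. Test each by forward raycasting.
  (3.5, 1.5, 240°): beam 1 = 1.0000 ≠ 1.7321 ✗
  (2.5, 3.5, 195°): beam 1 = 4.6587 ≠ 1.7321 ✗
  (1.5, 3.5, 210°): beam 1 = 1.0000 ≠ 1.7321 ✗
  …
  (4.5, 3.5, 60°): r_1=1.7321, r_2=1.5529, r_3=1.7321, r_4=1.9319, r_5=4.0415 — all match ✓
Only this pose fits every beam.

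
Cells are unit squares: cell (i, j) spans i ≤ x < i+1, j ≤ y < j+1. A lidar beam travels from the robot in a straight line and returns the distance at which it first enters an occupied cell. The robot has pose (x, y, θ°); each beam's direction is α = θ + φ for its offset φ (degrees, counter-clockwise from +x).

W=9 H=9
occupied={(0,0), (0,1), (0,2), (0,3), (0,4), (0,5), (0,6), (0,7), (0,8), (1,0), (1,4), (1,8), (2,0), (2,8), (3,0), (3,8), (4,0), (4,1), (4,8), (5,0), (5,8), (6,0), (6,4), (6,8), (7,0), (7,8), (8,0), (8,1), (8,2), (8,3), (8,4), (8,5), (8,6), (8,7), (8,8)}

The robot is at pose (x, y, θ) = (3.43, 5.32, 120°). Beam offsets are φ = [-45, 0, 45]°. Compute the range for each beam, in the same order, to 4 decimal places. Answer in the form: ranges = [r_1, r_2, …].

ranges = [2.7745, 3.0946, 2.5157]

beam 1: φ=-45°, α=75°
  d=(0.2588,0.9659)  start (3,5)  tX=2.2023 tY=0.7040  stride 1/|dx|=3.8637 1/|dy|=1.0353
    cross y-line → (3,6), t=0.7040
    cross y-line → (3,7), t=1.7393
    cross x-line → (4,7), t=2.2023
    cross y-line → (4,8), t=2.7745 (wall)
  → r_1 = 2.7745
beam 2: φ=0°, α=120°
  d=(-0.5000,0.8660)  start (3,5)  tX=0.8600 tY=0.7852  stride 1/|dx|=2.0000 1/|dy|=1.1547
    cross y-line → (3,6), t=0.7852
    cross x-line → (2,6), t=0.8600
    cross y-line → (2,7), t=1.9399
    cross x-line → (1,7), t=2.8600
    cross y-line → (1,8), t=3.0946 (wall)
  → r_2 = 3.0946
beam 3: φ=45°, α=165°
  d=(-0.9659,0.2588)  start (3,5)  tX=0.4452 tY=2.6273  stride 1/|dx|=1.0353 1/|dy|=3.8637
    cross x-line → (2,5), t=0.4452
    cross x-line → (1,5), t=1.4804
    cross x-line → (0,5), t=2.5157 (wall)
  → r_3 = 2.5157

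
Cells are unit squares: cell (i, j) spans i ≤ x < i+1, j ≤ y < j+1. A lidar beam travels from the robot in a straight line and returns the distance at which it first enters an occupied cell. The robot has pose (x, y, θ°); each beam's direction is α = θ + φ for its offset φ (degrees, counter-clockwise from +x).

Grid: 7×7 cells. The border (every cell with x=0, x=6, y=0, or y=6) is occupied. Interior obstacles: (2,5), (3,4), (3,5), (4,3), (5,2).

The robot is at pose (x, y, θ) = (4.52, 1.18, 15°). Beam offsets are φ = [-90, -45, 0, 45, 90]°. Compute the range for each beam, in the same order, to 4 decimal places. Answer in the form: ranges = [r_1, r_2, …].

ranges = [0.1863, 0.3600, 1.5322, 0.9600, 1.8842]

beam 1: φ=-90°, α=285°
  d=(0.2588,-0.9659)  start (4,1)  tX=1.8546 tY=0.1863  stride 1/|dx|=3.8637 1/|dy|=1.0353
    cross y-line → (4,0), t=0.1863 (wall)
  → r_1 = 0.1863
beam 2: φ=-45°, α=330°
  d=(0.8660,-0.5000)  start (4,1)  tX=0.5543 tY=0.3600  stride 1/|dx|=1.1547 1/|dy|=2.0000
    cross y-line → (4,0), t=0.3600 (wall)
  → r_2 = 0.3600
beam 3: φ=0°, α=15°
  d=(0.9659,0.2588)  start (4,1)  tX=0.4969 tY=3.1682  stride 1/|dx|=1.0353 1/|dy|=3.8637
    cross x-line → (5,1), t=0.4969
    cross x-line → (6,1), t=1.5322 (wall)
  → r_3 = 1.5322
beam 4: φ=45°, α=60°
  d=(0.5000,0.8660)  start (4,1)  tX=0.9600 tY=0.9469  stride 1/|dx|=2.0000 1/|dy|=1.1547
    cross y-line → (4,2), t=0.9469
    cross x-line → (5,2), t=0.9600 (wall)
  → r_4 = 0.9600
beam 5: φ=90°, α=105°
  d=(-0.2588,0.9659)  start (4,1)  tX=2.0091 tY=0.8489  stride 1/|dx|=3.8637 1/|dy|=1.0353
    cross y-line → (4,2), t=0.8489
    cross y-line → (4,3), t=1.8842 (wall)
  → r_5 = 1.8842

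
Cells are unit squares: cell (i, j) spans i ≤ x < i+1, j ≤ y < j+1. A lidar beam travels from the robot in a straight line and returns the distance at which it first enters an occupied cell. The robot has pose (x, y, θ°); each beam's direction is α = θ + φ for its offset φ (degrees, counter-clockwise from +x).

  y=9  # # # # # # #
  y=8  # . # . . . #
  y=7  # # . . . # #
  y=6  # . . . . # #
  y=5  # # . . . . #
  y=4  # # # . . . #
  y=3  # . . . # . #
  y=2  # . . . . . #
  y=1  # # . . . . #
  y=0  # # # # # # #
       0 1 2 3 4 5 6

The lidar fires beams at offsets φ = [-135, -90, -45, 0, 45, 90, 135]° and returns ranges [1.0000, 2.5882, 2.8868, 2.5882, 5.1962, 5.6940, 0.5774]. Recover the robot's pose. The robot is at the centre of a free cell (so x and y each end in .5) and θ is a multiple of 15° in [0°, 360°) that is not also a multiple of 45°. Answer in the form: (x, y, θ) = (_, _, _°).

Enumerate (i+0.5, j+0.5, θ) over the 31 free cells and 16 admissible headings. For each, cast all 7 beams and compare to the given ranges.
  (4.5, 4.5, 255°): beam 1 = 4.0415 ≠ 1.0000 ✗
  (3.5, 3.5, 255°): beam 2 = 1.9319 ≠ 2.5882 ✗
  (5.5, 3.5, 345°): beam 1 = 0.5774 ≠ 1.0000 ✗
  (1.5, 2.5, 285°): beam 1 = 0.5774 ≠ 1.0000 ✗
  …
  (4.5, 6.5, 195°): r_1=1.0000, r_2=2.5882, r_3=2.8868, r_4=2.5882, r_5=5.1962, r_6=5.6940, r_7=0.5774 — all match ✓
Unique over the lattice → pose = (4.5, 6.5, 195°).

(x, y, θ) = (4.5, 6.5, 195°)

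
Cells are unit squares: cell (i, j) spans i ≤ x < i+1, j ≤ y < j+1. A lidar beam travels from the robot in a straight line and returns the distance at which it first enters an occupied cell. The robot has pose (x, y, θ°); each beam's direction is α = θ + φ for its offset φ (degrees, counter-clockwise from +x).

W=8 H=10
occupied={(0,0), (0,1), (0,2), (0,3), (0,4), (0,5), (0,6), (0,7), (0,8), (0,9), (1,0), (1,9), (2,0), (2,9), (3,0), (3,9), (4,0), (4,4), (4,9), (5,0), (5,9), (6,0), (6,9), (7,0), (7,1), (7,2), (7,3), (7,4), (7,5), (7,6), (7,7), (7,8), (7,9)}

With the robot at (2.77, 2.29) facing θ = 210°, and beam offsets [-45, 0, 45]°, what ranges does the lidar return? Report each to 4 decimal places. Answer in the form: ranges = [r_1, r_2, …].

ranges = [1.8324, 2.0438, 1.3355]

beam 1: φ=-45°, α=165°
  direction (-0.9659, 0.2588); cell (2,2); t to first gridline: x 0.7972, y 2.7432 (then +1.0353 / +3.8637)
    (1,2) via x @ 0.7972
    (0,2) via x @ 1.8324  # hit
  → r_1 = 1.8324
beam 2: φ=0°, α=210°
  direction (-0.8660, -0.5000); cell (2,2); t to first gridline: x 0.8891, y 0.5800 (then +1.1547 / +2.0000)
    (2,1) via y @ 0.5800
    (1,1) via x @ 0.8891
    (0,1) via x @ 2.0438  # hit
  → r_2 = 2.0438
beam 3: φ=45°, α=255°
  direction (-0.2588, -0.9659); cell (2,2); t to first gridline: x 2.9751, y 0.3002 (then +3.8637 / +1.0353)
    (2,1) via y @ 0.3002
    (2,0) via y @ 1.3355  # hit
  → r_3 = 1.3355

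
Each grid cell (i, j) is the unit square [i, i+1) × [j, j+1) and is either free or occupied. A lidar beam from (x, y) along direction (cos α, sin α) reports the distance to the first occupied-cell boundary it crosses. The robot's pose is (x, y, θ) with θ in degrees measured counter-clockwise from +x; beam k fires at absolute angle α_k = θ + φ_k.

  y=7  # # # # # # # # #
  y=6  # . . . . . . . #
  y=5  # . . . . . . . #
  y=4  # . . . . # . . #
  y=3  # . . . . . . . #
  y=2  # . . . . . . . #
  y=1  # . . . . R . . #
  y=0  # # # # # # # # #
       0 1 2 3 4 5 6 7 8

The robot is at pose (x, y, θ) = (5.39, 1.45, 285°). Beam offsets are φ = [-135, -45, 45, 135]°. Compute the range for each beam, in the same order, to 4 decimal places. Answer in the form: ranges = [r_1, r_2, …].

beam 1: φ=-135°, α=150°
  d=(-0.8660,0.5000)  start (5,1)  tX=0.4503 tY=1.1000  stride 1/|dx|=1.1547 1/|dy|=2.0000
    cross x-line → (4,1), t=0.4503
    cross y-line → (4,2), t=1.1000
    cross x-line → (3,2), t=1.6050
    cross x-line → (2,2), t=2.7597
    cross y-line → (2,3), t=3.1000
    cross x-line → (1,3), t=3.9144
    cross x-line → (0,3), t=5.0691 (wall)
  → r_1 = 5.0691
beam 2: φ=-45°, α=240°
  d=(-0.5000,-0.8660)  start (5,1)  tX=0.7800 tY=0.5196  stride 1/|dx|=2.0000 1/|dy|=1.1547
    cross y-line → (5,0), t=0.5196 (wall)
  → r_2 = 0.5196
beam 3: φ=45°, α=330°
  d=(0.8660,-0.5000)  start (5,1)  tX=0.7044 tY=0.9000  stride 1/|dx|=1.1547 1/|dy|=2.0000
    cross x-line → (6,1), t=0.7044
    cross y-line → (6,0), t=0.9000 (wall)
  → r_3 = 0.9000
beam 4: φ=135°, α=60°
  d=(0.5000,0.8660)  start (5,1)  tX=1.2200 tY=0.6351  stride 1/|dx|=2.0000 1/|dy|=1.1547
    cross y-line → (5,2), t=0.6351
    cross x-line → (6,2), t=1.2200
    cross y-line → (6,3), t=1.7898
    cross y-line → (6,4), t=2.9445
    cross x-line → (7,4), t=3.2200
    cross y-line → (7,5), t=4.0992
    cross x-line → (8,5), t=5.2200 (wall)
  → r_4 = 5.2200

ranges = [5.0691, 0.5196, 0.9000, 5.2200]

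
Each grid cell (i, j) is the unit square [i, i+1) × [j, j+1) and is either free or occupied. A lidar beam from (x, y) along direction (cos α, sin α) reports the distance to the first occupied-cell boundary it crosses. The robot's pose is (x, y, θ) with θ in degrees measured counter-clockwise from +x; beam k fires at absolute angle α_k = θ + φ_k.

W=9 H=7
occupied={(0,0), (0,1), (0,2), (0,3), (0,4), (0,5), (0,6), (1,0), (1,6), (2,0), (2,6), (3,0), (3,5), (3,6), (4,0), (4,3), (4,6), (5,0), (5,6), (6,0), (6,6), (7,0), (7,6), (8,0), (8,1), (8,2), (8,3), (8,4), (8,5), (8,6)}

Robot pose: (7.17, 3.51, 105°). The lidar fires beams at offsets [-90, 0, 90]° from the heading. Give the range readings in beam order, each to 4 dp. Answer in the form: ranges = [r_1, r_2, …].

beam 1: φ=-90°, α=15°
  d=(0.9659,0.2588)  start (7,3)  tX=0.8593 tY=1.8932  stride 1/|dx|=1.0353 1/|dy|=3.8637
    cross x-line → (8,3), t=0.8593 (wall)
  → r_1 = 0.8593
beam 2: φ=0°, α=105°
  d=(-0.2588,0.9659)  start (7,3)  tX=0.6568 tY=0.5073  stride 1/|dx|=3.8637 1/|dy|=1.0353
    cross y-line → (7,4), t=0.5073
    cross x-line → (6,4), t=0.6568
    cross y-line → (6,5), t=1.5426
    cross y-line → (6,6), t=2.5778 (wall)
  → r_2 = 2.5778
beam 3: φ=90°, α=195°
  d=(-0.9659,-0.2588)  start (7,3)  tX=0.1760 tY=1.9705  stride 1/|dx|=1.0353 1/|dy|=3.8637
    cross x-line → (6,3), t=0.1760
    cross x-line → (5,3), t=1.2113
    cross y-line → (5,2), t=1.9705
    cross x-line → (4,2), t=2.2465
    cross x-line → (3,2), t=3.2818
    cross x-line → (2,2), t=4.3171
    cross x-line → (1,2), t=5.3524
    cross y-line → (1,1), t=5.8342
    cross x-line → (0,1), t=6.3877 (wall)
  → r_3 = 6.3877

ranges = [0.8593, 2.5778, 6.3877]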